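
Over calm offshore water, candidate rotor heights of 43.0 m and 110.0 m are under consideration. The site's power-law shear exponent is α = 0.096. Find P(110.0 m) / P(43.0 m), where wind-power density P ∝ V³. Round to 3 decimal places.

Speed ratio: V_B/V_A = (z_B/z_A)^α = (110.0/43.0)^0.096 = (2.5581)^0.096 = 1.09436
Power-density ratio: P_B/P_A = (V_B/V_A)³ = (1.09436)³ = 1.31064

1.311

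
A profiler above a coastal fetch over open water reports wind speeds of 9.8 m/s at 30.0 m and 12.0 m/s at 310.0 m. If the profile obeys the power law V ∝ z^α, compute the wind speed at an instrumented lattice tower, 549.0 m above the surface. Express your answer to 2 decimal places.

12.61 m/s

First find α: α = ln(V₂/V₁)/ln(z₂/z₁) = ln(12.0/9.8)/ln(310.0/30.0) = 0.20252/2.33537 = 0.0867
Extrapolate from 310.0 m to 549.0 m: V₃ = 12.0 × (549.0/310.0)^0.0867 = 12.0 × 1.0508 = 12.6097 m/s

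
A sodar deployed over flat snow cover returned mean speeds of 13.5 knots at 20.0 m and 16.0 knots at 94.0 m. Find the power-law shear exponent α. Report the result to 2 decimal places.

α ≈ 0.11

Power law: V₂/V₁ = (z₂/z₁)^α ⇒ α = ln(V₂/V₁) / ln(z₂/z₁)
α = ln(16.0/13.5) / ln(94.0/20.0) = ln(1.1852) / ln(4.7000)
  = 0.16990 / 1.54756 = 0.10978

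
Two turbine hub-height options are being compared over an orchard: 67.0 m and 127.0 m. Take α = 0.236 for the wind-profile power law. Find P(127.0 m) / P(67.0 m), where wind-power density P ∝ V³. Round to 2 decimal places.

Speed ratio: V_B/V_A = (z_B/z_A)^α = (127.0/67.0)^0.236 = (1.8955)^0.236 = 1.16290
Power-density ratio: P_B/P_A = (V_B/V_A)³ = (1.16290)³ = 1.57265

1.57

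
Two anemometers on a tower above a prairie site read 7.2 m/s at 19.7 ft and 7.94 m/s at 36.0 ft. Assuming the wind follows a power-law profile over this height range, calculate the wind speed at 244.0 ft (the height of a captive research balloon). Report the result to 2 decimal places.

First find α: α = ln(V₂/V₁)/ln(z₂/z₁) = ln(7.94/7.2)/ln(36.0/19.7) = 0.09783/0.60290 = 0.1623
Extrapolate from 36.0 ft to 244.0 ft: V₃ = 7.94 × (244.0/36.0)^0.1623 = 7.94 × 1.3641 = 10.8313 m/s

10.83 m/s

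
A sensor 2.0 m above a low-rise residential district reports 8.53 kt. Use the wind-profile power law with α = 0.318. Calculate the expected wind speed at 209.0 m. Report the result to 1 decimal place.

37.4 kt

Power-law profile: V₂ = V₁ · (z₂/z₁)^α
V₂ = 8.53 × (209.0/2.0)^0.318 = 8.53 × (104.5000)^0.318
    = 8.53 × 4.3861 = 37.4135 kt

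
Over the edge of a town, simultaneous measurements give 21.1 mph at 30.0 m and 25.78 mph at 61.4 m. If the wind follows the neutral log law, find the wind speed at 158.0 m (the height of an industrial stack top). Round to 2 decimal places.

Log law: V ∝ ln(z/z₀). From the pair, with r = V₁/V₂ = 0.81846,
ln z₀ = (ln z₁ − r·ln z₂)/(1 − r) = (3.4012 − 0.81846×4.1174)/0.18154 = 0.1721 → z₀ = 1.188 m
V₃ = V₁ · ln(z₃/z₀)/ln(z₁/z₀) = 21.1 × 4.8905/3.2291 = 31.9562 mph

31.96 mph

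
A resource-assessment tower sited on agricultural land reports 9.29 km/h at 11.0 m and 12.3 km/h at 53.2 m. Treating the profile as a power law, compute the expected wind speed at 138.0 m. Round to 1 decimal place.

14.6 km/h

First find α: α = ln(V₂/V₁)/ln(z₂/z₁) = ln(12.3/9.29)/ln(53.2/11.0) = 0.28066/1.57616 = 0.1781
Extrapolate from 53.2 m to 138.0 m: V₃ = 12.3 × (138.0/53.2)^0.1781 = 12.3 × 1.1850 = 14.5753 km/h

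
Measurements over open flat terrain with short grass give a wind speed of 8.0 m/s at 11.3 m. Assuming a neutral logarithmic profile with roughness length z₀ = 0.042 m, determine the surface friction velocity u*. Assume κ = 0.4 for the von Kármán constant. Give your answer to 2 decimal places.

Log law: V(z) = (u*/κ) · ln(z/z₀) ⇒ u* = κ · V / ln(z/z₀)
u* = 0.4 × 8.0 / ln(11.3/0.042) = 0.4 × 8.0 / 5.5949
   = 3.2000 / 5.5949 = 0.5720 m/s

u* ≈ 0.57 m/s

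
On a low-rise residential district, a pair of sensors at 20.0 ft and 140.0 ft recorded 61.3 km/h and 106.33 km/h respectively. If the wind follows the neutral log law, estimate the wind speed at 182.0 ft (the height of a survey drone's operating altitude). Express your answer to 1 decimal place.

Log law: V ∝ ln(z/z₀). From the pair, with r = V₁/V₂ = 0.57651,
ln z₀ = (ln z₁ − r·ln z₂)/(1 − r) = (2.9957 − 0.57651×4.9416)/0.42349 = 0.3467 → z₀ = 1.414 ft
V₃ = V₁ · ln(z₃/z₀)/ln(z₁/z₀) = 61.3 × 4.8573/2.6490 = 112.4013 km/h

112.4 km/h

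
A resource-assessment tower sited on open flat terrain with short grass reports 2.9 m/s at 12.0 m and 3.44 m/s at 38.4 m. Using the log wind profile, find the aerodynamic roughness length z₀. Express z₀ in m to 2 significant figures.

Log law: V(z) ∝ ln(z/z₀). With r = V₁/V₂ = 2.9/3.44 = 0.84302,
r · ln(z₂/z₀) = ln(z₁/z₀) ⇒ ln z₀ = (ln z₁ − r·ln z₂)/(1 − r)
ln z₀ = (2.48491 − 0.84302×3.64806) / 0.15698 = -3.7616
z₀ = exp(-3.7616) = 0.02325 m

z₀ ≈ 0.023 m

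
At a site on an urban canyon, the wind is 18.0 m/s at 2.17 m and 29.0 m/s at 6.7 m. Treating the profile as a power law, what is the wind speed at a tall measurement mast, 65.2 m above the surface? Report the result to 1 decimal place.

First find α: α = ln(V₂/V₁)/ln(z₂/z₁) = ln(29.0/18.0)/ln(6.7/2.17) = 0.47692/1.12738 = 0.4230
Extrapolate from 6.7 m to 65.2 m: V₃ = 29.0 × (65.2/6.7)^0.4230 = 29.0 × 2.6184 = 75.9333 m/s

75.9 m/s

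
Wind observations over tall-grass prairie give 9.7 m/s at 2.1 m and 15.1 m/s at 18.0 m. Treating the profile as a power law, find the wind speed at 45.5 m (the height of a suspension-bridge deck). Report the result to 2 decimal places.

18.28 m/s

First find α: α = ln(V₂/V₁)/ln(z₂/z₁) = ln(15.1/9.7)/ln(18.0/2.1) = 0.44257/2.14843 = 0.2060
Extrapolate from 18.0 m to 45.5 m: V₃ = 15.1 × (45.5/18.0)^0.2060 = 15.1 × 1.2105 = 18.2785 m/s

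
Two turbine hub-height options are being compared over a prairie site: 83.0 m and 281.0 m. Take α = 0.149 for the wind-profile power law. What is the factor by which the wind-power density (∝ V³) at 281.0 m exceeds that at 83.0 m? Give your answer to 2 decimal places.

Speed ratio: V_B/V_A = (z_B/z_A)^α = (281.0/83.0)^0.149 = (3.3855)^0.149 = 1.19926
Power-density ratio: P_B/P_A = (V_B/V_A)³ = (1.19926)³ = 1.72482

1.72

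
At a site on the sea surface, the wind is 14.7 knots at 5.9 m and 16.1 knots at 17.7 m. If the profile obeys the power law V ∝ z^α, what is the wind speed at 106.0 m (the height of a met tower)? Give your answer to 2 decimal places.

18.67 knots

First find α: α = ln(V₂/V₁)/ln(z₂/z₁) = ln(16.1/14.7)/ln(17.7/5.9) = 0.09097/1.09861 = 0.0828
Extrapolate from 17.7 m to 106.0 m: V₃ = 16.1 × (106.0/17.7)^0.0828 = 16.1 × 1.1598 = 18.6721 knots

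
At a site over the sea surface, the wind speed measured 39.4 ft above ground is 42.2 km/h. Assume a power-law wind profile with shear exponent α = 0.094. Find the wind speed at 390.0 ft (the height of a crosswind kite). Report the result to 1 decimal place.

52.3 km/h

Power-law profile: V₂ = V₁ · (z₂/z₁)^α
V₂ = 42.2 × (390.0/39.4)^0.094 = 42.2 × (9.8985)^0.094
    = 42.2 × 1.2405 = 52.3475 km/h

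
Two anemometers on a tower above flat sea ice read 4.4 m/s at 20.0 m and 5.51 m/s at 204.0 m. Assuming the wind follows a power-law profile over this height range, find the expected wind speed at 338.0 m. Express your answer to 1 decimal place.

First find α: α = ln(V₂/V₁)/ln(z₂/z₁) = ln(5.51/4.4)/ln(204.0/20.0) = 0.22496/2.32239 = 0.0969
Extrapolate from 204.0 m to 338.0 m: V₃ = 5.51 × (338.0/204.0)^0.0969 = 5.51 × 1.0501 = 5.7862 m/s

5.8 m/s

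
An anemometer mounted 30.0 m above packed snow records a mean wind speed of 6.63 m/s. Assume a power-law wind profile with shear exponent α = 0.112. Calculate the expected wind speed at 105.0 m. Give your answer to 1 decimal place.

Power-law profile: V₂ = V₁ · (z₂/z₁)^α
V₂ = 6.63 × (105.0/30.0)^0.112 = 6.63 × (3.5000)^0.112
    = 6.63 × 1.1506 = 7.6287 m/s

7.6 m/s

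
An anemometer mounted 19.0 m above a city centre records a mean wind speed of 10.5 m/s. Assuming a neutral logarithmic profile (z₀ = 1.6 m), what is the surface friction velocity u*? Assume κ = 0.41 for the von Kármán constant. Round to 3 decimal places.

u* ≈ 1.740 m/s

Log law: V(z) = (u*/κ) · ln(z/z₀) ⇒ u* = κ · V / ln(z/z₀)
u* = 0.41 × 10.5 / ln(19.0/1.6) = 0.41 × 10.5 / 2.4744
   = 4.3050 / 2.4744 = 1.7398 m/s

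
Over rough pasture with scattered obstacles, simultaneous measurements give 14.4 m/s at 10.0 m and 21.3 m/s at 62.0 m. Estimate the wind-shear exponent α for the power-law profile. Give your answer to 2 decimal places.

Power law: V₂/V₁ = (z₂/z₁)^α ⇒ α = ln(V₂/V₁) / ln(z₂/z₁)
α = ln(21.3/14.4) / ln(62.0/10.0) = ln(1.4792) / ln(6.2000)
  = 0.39148 / 1.82455 = 0.21456

α ≈ 0.21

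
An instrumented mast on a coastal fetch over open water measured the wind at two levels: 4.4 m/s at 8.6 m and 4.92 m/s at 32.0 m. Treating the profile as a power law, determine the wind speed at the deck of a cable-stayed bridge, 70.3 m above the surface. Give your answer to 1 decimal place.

First find α: α = ln(V₂/V₁)/ln(z₂/z₁) = ln(4.92/4.4)/ln(32.0/8.6) = 0.11170/1.31397 = 0.0850
Extrapolate from 32.0 m to 70.3 m: V₃ = 4.92 × (70.3/32.0)^0.0850 = 4.92 × 1.0692 = 5.2604 m/s

5.3 m/s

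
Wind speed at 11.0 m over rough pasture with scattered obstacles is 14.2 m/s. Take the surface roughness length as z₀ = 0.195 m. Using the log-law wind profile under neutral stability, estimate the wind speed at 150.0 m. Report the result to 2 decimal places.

23.40 m/s

Log law: V(z) ∝ ln(z/z₀), so V₂/V₁ = ln(z₂/z₀) / ln(z₁/z₀).
ln(150.0/0.195) = 6.6454, ln(11.0/0.195) = 4.0327
V₂ = 14.2 × 6.6454/4.0327 = 14.2 × 1.6479 = 23.4001 m/s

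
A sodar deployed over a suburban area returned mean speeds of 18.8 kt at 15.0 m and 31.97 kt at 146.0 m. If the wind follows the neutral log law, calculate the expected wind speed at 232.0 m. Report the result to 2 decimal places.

Log law: V ∝ ln(z/z₀). From the pair, with r = V₁/V₂ = 0.58805,
ln z₀ = (ln z₁ − r·ln z₂)/(1 − r) = (2.7081 − 0.58805×4.9836)/0.41195 = -0.5403 → z₀ = 0.5826 m
V₃ = V₁ · ln(z₃/z₀)/ln(z₁/z₀) = 18.8 × 5.9870/3.2483 = 34.6504 kt

34.65 kt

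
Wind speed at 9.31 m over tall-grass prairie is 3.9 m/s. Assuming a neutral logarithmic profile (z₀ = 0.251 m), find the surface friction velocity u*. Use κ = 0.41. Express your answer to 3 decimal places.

u* ≈ 0.443 m/s

Log law: V(z) = (u*/κ) · ln(z/z₀) ⇒ u* = κ · V / ln(z/z₀)
u* = 0.41 × 3.9 / ln(9.31/0.251) = 0.41 × 3.9 / 3.6134
   = 1.5990 / 3.6134 = 0.4425 m/s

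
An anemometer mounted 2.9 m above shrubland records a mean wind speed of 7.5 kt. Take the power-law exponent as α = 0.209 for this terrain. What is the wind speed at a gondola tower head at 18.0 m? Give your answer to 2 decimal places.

Power-law profile: V₂ = V₁ · (z₂/z₁)^α
V₂ = 7.5 × (18.0/2.9)^0.209 = 7.5 × (6.2069)^0.209
    = 7.5 × 1.4646 = 10.9843 kt

10.98 kt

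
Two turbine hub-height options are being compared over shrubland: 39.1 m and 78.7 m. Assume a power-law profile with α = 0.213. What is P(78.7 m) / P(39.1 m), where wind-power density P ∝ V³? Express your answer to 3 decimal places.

1.564

Speed ratio: V_B/V_A = (z_B/z_A)^α = (78.7/39.1)^0.213 = (2.0128)^0.213 = 1.16067
Power-density ratio: P_B/P_A = (V_B/V_A)³ = (1.16067)³ = 1.56360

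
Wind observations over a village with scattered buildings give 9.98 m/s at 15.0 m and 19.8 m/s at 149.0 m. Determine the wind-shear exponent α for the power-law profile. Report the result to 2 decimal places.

α ≈ 0.30

Power law: V₂/V₁ = (z₂/z₁)^α ⇒ α = ln(V₂/V₁) / ln(z₂/z₁)
α = ln(19.8/9.98) / ln(149.0/15.0) = ln(1.9840) / ln(9.9333)
  = 0.68510 / 2.29590 = 0.29840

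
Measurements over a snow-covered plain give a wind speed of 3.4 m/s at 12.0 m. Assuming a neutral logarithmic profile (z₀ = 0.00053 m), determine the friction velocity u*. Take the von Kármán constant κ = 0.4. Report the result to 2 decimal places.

u* ≈ 0.14 m/s

Log law: V(z) = (u*/κ) · ln(z/z₀) ⇒ u* = κ · V / ln(z/z₀)
u* = 0.4 × 3.4 / ln(12.0/0.00053) = 0.4 × 3.4 / 10.0275
   = 1.3600 / 10.0275 = 0.1356 m/s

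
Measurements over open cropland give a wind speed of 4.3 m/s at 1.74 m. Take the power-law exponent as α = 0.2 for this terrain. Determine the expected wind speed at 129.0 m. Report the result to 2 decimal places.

10.17 m/s

Power-law profile: V₂ = V₁ · (z₂/z₁)^α
V₂ = 4.3 × (129.0/1.74)^0.2 = 4.3 × (74.1379)^0.2
    = 4.3 × 2.3660 = 10.1736 m/s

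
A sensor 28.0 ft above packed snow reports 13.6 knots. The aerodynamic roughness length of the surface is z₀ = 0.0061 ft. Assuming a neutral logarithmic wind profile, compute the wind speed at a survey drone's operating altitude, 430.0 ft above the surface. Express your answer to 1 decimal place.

Log law: V(z) ∝ ln(z/z₀), so V₂/V₁ = ln(z₂/z₀) / ln(z₁/z₀).
ln(430.0/0.0061) = 11.1633, ln(28.0/0.0061) = 8.4317
V₂ = 13.6 × 11.1633/8.4317 = 13.6 × 1.3240 = 18.0059 knots

18.0 knots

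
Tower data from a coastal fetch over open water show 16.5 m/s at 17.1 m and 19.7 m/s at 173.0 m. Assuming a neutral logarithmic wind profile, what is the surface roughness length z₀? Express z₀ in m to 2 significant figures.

Log law: V(z) ∝ ln(z/z₀). With r = V₁/V₂ = 16.5/19.7 = 0.83756,
r · ln(z₂/z₀) = ln(z₁/z₀) ⇒ ln z₀ = (ln z₁ − r·ln z₂)/(1 − r)
ln z₀ = (2.83908 − 0.83756×5.15329) / 0.16244 = -9.0936
z₀ = exp(-9.0936) = 0.0001124 m

z₀ ≈ 0.00011 m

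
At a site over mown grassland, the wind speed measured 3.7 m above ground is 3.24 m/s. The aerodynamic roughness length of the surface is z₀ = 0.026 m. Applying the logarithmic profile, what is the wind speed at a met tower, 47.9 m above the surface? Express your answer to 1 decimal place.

Log law: V(z) ∝ ln(z/z₀), so V₂/V₁ = ln(z₂/z₀) / ln(z₁/z₀).
ln(47.9/0.026) = 7.5188, ln(3.7/0.026) = 4.9580
V₂ = 3.24 × 7.5188/4.9580 = 3.24 × 1.5165 = 4.9134 m/s

4.9 m/s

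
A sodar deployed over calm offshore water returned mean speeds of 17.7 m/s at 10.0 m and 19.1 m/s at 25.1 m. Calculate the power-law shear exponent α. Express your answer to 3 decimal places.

α ≈ 0.083

Power law: V₂/V₁ = (z₂/z₁)^α ⇒ α = ln(V₂/V₁) / ln(z₂/z₁)
α = ln(19.1/17.7) / ln(25.1/10.0) = ln(1.0791) / ln(2.5100)
  = 0.07612 / 0.92028 = 0.08272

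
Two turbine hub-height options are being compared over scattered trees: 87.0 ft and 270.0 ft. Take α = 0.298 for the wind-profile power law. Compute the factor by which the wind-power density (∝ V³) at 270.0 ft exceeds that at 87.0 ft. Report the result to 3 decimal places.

2.752

Speed ratio: V_B/V_A = (z_B/z_A)^α = (270.0/87.0)^0.298 = (3.1034)^0.298 = 1.40142
Power-density ratio: P_B/P_A = (V_B/V_A)³ = (1.40142)³ = 2.75238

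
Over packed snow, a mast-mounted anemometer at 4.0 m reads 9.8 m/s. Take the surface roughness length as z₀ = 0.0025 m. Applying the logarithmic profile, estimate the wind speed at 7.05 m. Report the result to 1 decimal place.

10.6 m/s

Log law: V(z) ∝ ln(z/z₀), so V₂/V₁ = ln(z₂/z₀) / ln(z₁/z₀).
ln(7.05/0.0025) = 7.9445, ln(4.0/0.0025) = 7.3778
V₂ = 9.8 × 7.9445/7.3778 = 9.8 × 1.0768 = 10.5528 m/s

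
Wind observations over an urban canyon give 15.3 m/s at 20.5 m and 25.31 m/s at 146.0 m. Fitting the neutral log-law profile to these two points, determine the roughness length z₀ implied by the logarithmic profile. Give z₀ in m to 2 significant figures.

Log law: V(z) ∝ ln(z/z₀). With r = V₁/V₂ = 15.3/25.31 = 0.60450,
r · ln(z₂/z₀) = ln(z₁/z₀) ⇒ ln z₀ = (ln z₁ − r·ln z₂)/(1 − r)
ln z₀ = (3.02042 − 0.60450×4.98361) / 0.39550 = 0.0198
z₀ = exp(0.0198) = 1.020 m

z₀ ≈ 1.0 m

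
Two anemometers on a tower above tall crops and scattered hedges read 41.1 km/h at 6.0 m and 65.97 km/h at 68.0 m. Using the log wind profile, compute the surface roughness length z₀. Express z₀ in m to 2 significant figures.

z₀ ≈ 0.11 m

Log law: V(z) ∝ ln(z/z₀). With r = V₁/V₂ = 41.1/65.97 = 0.62301,
r · ln(z₂/z₀) = ln(z₁/z₀) ⇒ ln z₀ = (ln z₁ − r·ln z₂)/(1 − r)
ln z₀ = (1.79176 − 0.62301×4.21951) / 0.37699 = -2.2203
z₀ = exp(-2.2203) = 0.1086 m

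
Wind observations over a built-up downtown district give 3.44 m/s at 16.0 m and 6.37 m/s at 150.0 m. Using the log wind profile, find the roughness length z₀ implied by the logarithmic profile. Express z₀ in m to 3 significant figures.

Log law: V(z) ∝ ln(z/z₀). With r = V₁/V₂ = 3.44/6.37 = 0.54003,
r · ln(z₂/z₀) = ln(z₁/z₀) ⇒ ln z₀ = (ln z₁ − r·ln z₂)/(1 − r)
ln z₀ = (2.77259 − 0.54003×5.01064) / 0.45997 = 0.1450
z₀ = exp(0.1450) = 1.156 m

z₀ ≈ 1.16 m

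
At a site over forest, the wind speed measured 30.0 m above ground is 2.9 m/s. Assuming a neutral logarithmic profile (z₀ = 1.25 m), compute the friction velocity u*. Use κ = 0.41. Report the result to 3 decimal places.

Log law: V(z) = (u*/κ) · ln(z/z₀) ⇒ u* = κ · V / ln(z/z₀)
u* = 0.41 × 2.9 / ln(30.0/1.25) = 0.41 × 2.9 / 3.1781
   = 1.1890 / 3.1781 = 0.3741 m/s

u* ≈ 0.374 m/s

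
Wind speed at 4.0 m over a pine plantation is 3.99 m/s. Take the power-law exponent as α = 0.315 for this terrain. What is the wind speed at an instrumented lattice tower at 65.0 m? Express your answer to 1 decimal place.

Power-law profile: V₂ = V₁ · (z₂/z₁)^α
V₂ = 3.99 × (65.0/4.0)^0.315 = 3.99 × (16.2500)^0.315
    = 3.99 × 2.4067 = 9.6027 m/s

9.6 m/s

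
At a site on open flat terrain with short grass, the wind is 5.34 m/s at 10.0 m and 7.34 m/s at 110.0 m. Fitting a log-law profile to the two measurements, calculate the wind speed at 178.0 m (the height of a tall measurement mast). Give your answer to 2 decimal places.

7.74 m/s

Log law: V ∝ ln(z/z₀). From the pair, with r = V₁/V₂ = 0.72752,
ln z₀ = (ln z₁ − r·ln z₂)/(1 − r) = (2.3026 − 0.72752×4.7005)/0.27248 = -4.0998 → z₀ = 0.01658 m
V₃ = V₁ · ln(z₃/z₀)/ln(z₁/z₀) = 5.34 × 9.2816/6.4024 = 7.7414 m/s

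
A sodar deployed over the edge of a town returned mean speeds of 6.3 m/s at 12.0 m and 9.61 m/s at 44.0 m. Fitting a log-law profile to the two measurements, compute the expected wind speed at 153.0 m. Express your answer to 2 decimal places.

12.78 m/s

Log law: V ∝ ln(z/z₀). From the pair, with r = V₁/V₂ = 0.65557,
ln z₀ = (ln z₁ − r·ln z₂)/(1 − r) = (2.4849 − 0.65557×3.7842)/0.34443 = 0.0120 → z₀ = 1.012 m
V₃ = V₁ · ln(z₃/z₀)/ln(z₁/z₀) = 6.3 × 5.0185/2.4730 = 12.7849 m/s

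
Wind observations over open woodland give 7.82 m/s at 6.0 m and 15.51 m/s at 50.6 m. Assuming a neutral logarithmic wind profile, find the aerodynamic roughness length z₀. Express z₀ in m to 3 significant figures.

z₀ ≈ 0.686 m

Log law: V(z) ∝ ln(z/z₀). With r = V₁/V₂ = 7.82/15.51 = 0.50419,
r · ln(z₂/z₀) = ln(z₁/z₀) ⇒ ln z₀ = (ln z₁ − r·ln z₂)/(1 − r)
ln z₀ = (1.79176 − 0.50419×3.92395) / 0.49581 = -0.3765
z₀ = exp(-0.3765) = 0.6863 m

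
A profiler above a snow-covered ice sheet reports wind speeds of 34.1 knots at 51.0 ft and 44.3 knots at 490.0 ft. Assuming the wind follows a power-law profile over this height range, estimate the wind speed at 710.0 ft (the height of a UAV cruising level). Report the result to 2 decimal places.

First find α: α = ln(V₂/V₁)/ln(z₂/z₁) = ln(44.3/34.1)/ln(490.0/51.0) = 0.26169/2.26258 = 0.1157
Extrapolate from 490.0 ft to 710.0 ft: V₃ = 44.3 × (710.0/490.0)^0.1157 = 44.3 × 1.0438 = 46.2415 knots

46.24 knots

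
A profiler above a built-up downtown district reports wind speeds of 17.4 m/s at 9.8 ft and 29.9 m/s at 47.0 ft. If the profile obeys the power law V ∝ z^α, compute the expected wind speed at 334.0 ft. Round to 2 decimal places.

58.85 m/s

First find α: α = ln(V₂/V₁)/ln(z₂/z₁) = ln(29.9/17.4)/ln(47.0/9.8) = 0.54139/1.56777 = 0.3453
Extrapolate from 47.0 ft to 334.0 ft: V₃ = 29.9 × (334.0/47.0)^0.3453 = 29.9 × 1.9683 = 58.8527 m/s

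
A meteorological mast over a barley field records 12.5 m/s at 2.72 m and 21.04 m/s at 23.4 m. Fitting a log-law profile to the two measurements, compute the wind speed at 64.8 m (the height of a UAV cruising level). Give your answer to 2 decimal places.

25.08 m/s

Log law: V ∝ ln(z/z₀). From the pair, with r = V₁/V₂ = 0.59411,
ln z₀ = (ln z₁ − r·ln z₂)/(1 − r) = (1.0006 − 0.59411×3.1527)/0.40589 = -2.1494 → z₀ = 0.1166 m
V₃ = V₁ · ln(z₃/z₀)/ln(z₁/z₀) = 12.5 × 6.3207/3.1500 = 25.0819 m/s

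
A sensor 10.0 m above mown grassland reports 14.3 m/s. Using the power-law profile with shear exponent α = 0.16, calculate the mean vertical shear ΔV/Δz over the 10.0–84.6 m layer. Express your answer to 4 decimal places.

Power law: V₂ = V₁ · (z₂/z₁)^α = 14.3 × (8.4600)^0.16 = 20.1240 m/s
ΔV/Δz = (20.1240 − 14.3)/(84.6 − 10.0) = 5.8240/74.6000 = 0.07807 m/s/m

0.0781 m/s/m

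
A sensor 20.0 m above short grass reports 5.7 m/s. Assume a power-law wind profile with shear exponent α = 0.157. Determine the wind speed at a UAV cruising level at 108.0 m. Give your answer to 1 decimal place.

7.4 m/s

Power-law profile: V₂ = V₁ · (z₂/z₁)^α
V₂ = 5.7 × (108.0/20.0)^0.157 = 5.7 × (5.4000)^0.157
    = 5.7 × 1.3031 = 7.4278 m/s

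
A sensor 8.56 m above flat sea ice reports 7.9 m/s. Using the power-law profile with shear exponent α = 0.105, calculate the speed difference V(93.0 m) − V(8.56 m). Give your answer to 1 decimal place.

Power law: V₂ = V₁ · (z₂/z₁)^α = 7.9 × (10.8645)^0.105 = 10.1486 m/s
ΔV = 10.1486 − 7.9 = 2.2486 m/s

2.2 m/s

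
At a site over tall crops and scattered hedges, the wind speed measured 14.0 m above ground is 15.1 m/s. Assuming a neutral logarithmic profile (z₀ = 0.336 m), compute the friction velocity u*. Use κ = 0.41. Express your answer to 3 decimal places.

Log law: V(z) = (u*/κ) · ln(z/z₀) ⇒ u* = κ · V / ln(z/z₀)
u* = 0.41 × 15.1 / ln(14.0/0.336) = 0.41 × 15.1 / 3.7297
   = 6.1910 / 3.7297 = 1.6599 m/s

u* ≈ 1.660 m/s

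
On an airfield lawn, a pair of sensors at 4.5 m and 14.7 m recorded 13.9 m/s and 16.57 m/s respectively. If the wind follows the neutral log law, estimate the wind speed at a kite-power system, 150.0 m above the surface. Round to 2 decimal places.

Log law: V ∝ ln(z/z₀). From the pair, with r = V₁/V₂ = 0.83887,
ln z₀ = (ln z₁ − r·ln z₂)/(1 − r) = (1.5041 − 0.83887×2.6878)/0.16113 = -4.6586 → z₀ = 0.009480 m
V₃ = V₁ · ln(z₃/z₀)/ln(z₁/z₀) = 13.9 × 9.6693/6.1627 = 21.8091 m/s

21.81 m/s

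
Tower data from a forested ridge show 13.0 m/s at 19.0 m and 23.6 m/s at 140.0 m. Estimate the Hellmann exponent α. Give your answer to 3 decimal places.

Power law: V₂/V₁ = (z₂/z₁)^α ⇒ α = ln(V₂/V₁) / ln(z₂/z₁)
α = ln(23.6/13.0) / ln(140.0/19.0) = ln(1.8154) / ln(7.3684)
  = 0.59630 / 1.99720 = 0.29857

α ≈ 0.299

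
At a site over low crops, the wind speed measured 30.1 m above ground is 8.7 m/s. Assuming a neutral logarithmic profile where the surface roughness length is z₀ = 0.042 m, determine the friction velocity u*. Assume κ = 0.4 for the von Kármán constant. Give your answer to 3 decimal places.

u* ≈ 0.529 m/s

Log law: V(z) = (u*/κ) · ln(z/z₀) ⇒ u* = κ · V / ln(z/z₀)
u* = 0.4 × 8.7 / ln(30.1/0.042) = 0.4 × 8.7 / 6.5746
   = 3.4800 / 6.5746 = 0.5293 m/s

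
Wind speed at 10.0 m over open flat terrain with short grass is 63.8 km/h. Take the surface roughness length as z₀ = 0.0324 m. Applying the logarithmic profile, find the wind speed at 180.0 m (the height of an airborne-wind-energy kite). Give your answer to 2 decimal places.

95.97 km/h

Log law: V(z) ∝ ln(z/z₀), so V₂/V₁ = ln(z₂/z₀) / ln(z₁/z₀).
ln(180.0/0.0324) = 8.6226, ln(10.0/0.0324) = 5.7322
V₂ = 63.8 × 8.6226/5.7322 = 63.8 × 1.5042 = 95.9702 km/h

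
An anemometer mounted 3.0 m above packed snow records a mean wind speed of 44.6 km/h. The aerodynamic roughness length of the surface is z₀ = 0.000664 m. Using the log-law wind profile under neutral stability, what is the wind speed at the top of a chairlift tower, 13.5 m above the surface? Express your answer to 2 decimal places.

Log law: V(z) ∝ ln(z/z₀), so V₂/V₁ = ln(z₂/z₀) / ln(z₁/z₀).
ln(13.5/0.000664) = 9.9199, ln(3.0/0.000664) = 8.4158
V₂ = 44.6 × 9.9199/8.4158 = 44.6 × 1.1787 = 52.5709 km/h

52.57 km/h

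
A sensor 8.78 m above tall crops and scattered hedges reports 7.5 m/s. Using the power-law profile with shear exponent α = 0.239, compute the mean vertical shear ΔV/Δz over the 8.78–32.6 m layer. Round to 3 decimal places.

Power law: V₂ = V₁ · (z₂/z₁)^α = 7.5 × (3.7130)^0.239 = 10.2618 m/s
ΔV/Δz = (10.2618 − 7.5)/(32.6 − 8.78) = 2.7618/23.8200 = 0.11595 m/s/m

0.116 m/s/m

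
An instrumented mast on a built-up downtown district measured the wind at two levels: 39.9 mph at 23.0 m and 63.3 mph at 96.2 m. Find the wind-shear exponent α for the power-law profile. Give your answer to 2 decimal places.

α ≈ 0.32

Power law: V₂/V₁ = (z₂/z₁)^α ⇒ α = ln(V₂/V₁) / ln(z₂/z₁)
α = ln(63.3/39.9) / ln(96.2/23.0) = ln(1.5865) / ln(4.1826)
  = 0.46151 / 1.43094 = 0.32252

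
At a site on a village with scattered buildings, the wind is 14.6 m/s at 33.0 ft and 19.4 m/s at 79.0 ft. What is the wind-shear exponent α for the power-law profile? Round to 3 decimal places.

α ≈ 0.326

Power law: V₂/V₁ = (z₂/z₁)^α ⇒ α = ln(V₂/V₁) / ln(z₂/z₁)
α = ln(19.4/14.6) / ln(79.0/33.0) = ln(1.3288) / ln(2.3939)
  = 0.28425 / 0.87294 = 0.32563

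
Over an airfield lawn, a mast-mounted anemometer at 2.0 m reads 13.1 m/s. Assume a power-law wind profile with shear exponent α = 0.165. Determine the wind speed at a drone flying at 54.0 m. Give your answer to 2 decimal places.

Power-law profile: V₂ = V₁ · (z₂/z₁)^α
V₂ = 13.1 × (54.0/2.0)^0.165 = 13.1 × (27.0000)^0.165
    = 13.1 × 1.7226 = 22.5656 m/s

22.57 m/s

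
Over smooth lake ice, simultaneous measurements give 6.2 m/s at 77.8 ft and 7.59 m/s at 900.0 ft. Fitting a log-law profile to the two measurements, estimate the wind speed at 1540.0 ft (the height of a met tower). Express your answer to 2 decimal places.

7.89 m/s

Log law: V ∝ ln(z/z₀). From the pair, with r = V₁/V₂ = 0.81686,
ln z₀ = (ln z₁ − r·ln z₂)/(1 − r) = (4.3541 − 0.81686×6.8024)/0.18314 = -6.5661 → z₀ = 0.001407 ft
V₃ = V₁ · ln(z₃/z₀)/ln(z₁/z₀) = 6.2 × 13.9057/10.9203 = 7.8950 m/s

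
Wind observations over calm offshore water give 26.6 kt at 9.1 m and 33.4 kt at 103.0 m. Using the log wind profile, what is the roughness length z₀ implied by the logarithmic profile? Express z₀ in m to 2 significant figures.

z₀ ≈ 0.00069 m

Log law: V(z) ∝ ln(z/z₀). With r = V₁/V₂ = 26.6/33.4 = 0.79641,
r · ln(z₂/z₀) = ln(z₁/z₀) ⇒ ln z₀ = (ln z₁ − r·ln z₂)/(1 − r)
ln z₀ = (2.20827 − 0.79641×4.63473) / 0.20359 = -7.2834
z₀ = exp(-7.2834) = 0.0006868 m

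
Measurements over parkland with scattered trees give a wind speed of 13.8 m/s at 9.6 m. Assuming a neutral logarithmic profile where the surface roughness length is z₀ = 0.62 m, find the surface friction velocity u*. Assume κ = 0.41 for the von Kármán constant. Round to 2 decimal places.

Log law: V(z) = (u*/κ) · ln(z/z₀) ⇒ u* = κ · V / ln(z/z₀)
u* = 0.41 × 13.8 / ln(9.6/0.62) = 0.41 × 13.8 / 2.7398
   = 5.6580 / 2.7398 = 2.0651 m/s

u* ≈ 2.07 m/s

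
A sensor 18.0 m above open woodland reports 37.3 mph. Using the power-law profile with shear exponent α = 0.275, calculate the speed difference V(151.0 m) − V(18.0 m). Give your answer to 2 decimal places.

29.65 mph

Power law: V₂ = V₁ · (z₂/z₁)^α = 37.3 × (8.3889)^0.275 = 66.9465 mph
ΔV = 66.9465 − 37.3 = 29.6465 mph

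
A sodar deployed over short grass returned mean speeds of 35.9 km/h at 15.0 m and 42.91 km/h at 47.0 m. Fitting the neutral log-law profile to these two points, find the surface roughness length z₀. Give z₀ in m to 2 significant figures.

z₀ ≈ 0.043 m

Log law: V(z) ∝ ln(z/z₀). With r = V₁/V₂ = 35.9/42.91 = 0.83663,
r · ln(z₂/z₀) = ln(z₁/z₀) ⇒ ln z₀ = (ln z₁ − r·ln z₂)/(1 − r)
ln z₀ = (2.70805 − 0.83663×3.85015) / 0.16337 = -3.1409
z₀ = exp(-3.1409) = 0.04324 m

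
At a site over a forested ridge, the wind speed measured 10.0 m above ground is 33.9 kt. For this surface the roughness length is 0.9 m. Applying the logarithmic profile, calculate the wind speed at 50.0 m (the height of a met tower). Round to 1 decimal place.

56.6 kt

Log law: V(z) ∝ ln(z/z₀), so V₂/V₁ = ln(z₂/z₀) / ln(z₁/z₀).
ln(50.0/0.9) = 4.0174, ln(10.0/0.9) = 2.4079
V₂ = 33.9 × 4.0174/2.4079 = 33.9 × 1.6684 = 56.5583 kt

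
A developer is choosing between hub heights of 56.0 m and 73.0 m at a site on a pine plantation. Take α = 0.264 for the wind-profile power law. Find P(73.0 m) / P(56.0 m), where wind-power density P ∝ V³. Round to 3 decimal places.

1.234

Speed ratio: V_B/V_A = (z_B/z_A)^α = (73.0/56.0)^0.264 = (1.3036)^0.264 = 1.07250
Power-density ratio: P_B/P_A = (V_B/V_A)³ = (1.07250)³ = 1.23364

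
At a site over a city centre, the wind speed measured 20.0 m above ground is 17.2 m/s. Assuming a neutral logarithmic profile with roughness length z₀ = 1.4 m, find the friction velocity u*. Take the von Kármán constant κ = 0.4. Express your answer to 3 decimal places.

Log law: V(z) = (u*/κ) · ln(z/z₀) ⇒ u* = κ · V / ln(z/z₀)
u* = 0.4 × 17.2 / ln(20.0/1.4) = 0.4 × 17.2 / 2.6593
   = 6.8800 / 2.6593 = 2.5872 m/s

u* ≈ 2.587 m/s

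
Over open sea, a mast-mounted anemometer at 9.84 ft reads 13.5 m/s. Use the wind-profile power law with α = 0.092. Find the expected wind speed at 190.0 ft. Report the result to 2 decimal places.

17.73 m/s

Power-law profile: V₂ = V₁ · (z₂/z₁)^α
V₂ = 13.5 × (190.0/9.84)^0.092 = 13.5 × (19.3089)^0.092
    = 13.5 × 1.3131 = 17.7265 m/s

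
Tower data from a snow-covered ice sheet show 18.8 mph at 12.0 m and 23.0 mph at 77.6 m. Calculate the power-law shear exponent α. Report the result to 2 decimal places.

α ≈ 0.11

Power law: V₂/V₁ = (z₂/z₁)^α ⇒ α = ln(V₂/V₁) / ln(z₂/z₁)
α = ln(23.0/18.8) / ln(77.6/12.0) = ln(1.2234) / ln(6.4667)
  = 0.20164 / 1.86666 = 0.10802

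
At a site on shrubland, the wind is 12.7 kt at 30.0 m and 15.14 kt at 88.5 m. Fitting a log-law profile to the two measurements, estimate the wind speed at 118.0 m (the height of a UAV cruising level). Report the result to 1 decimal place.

15.8 kt

Log law: V ∝ ln(z/z₀). From the pair, with r = V₁/V₂ = 0.83884,
ln z₀ = (ln z₁ − r·ln z₂)/(1 − r) = (3.4012 − 0.83884×4.4830)/0.16116 = -2.2295 → z₀ = 0.1076 m
V₃ = V₁ · ln(z₃/z₀)/ln(z₁/z₀) = 12.7 × 7.0002/5.6307 = 15.7889 kt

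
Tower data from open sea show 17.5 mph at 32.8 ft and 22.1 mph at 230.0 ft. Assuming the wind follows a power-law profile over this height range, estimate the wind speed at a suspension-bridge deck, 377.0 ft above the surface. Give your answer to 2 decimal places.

23.45 mph

First find α: α = ln(V₂/V₁)/ln(z₂/z₁) = ln(22.1/17.5)/ln(230.0/32.8) = 0.23338/1.94765 = 0.1198
Extrapolate from 230.0 ft to 377.0 ft: V₃ = 22.1 × (377.0/230.0)^0.1198 = 22.1 × 1.0610 = 23.4481 mph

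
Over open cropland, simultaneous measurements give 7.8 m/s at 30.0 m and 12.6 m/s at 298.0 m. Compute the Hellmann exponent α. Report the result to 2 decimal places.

Power law: V₂/V₁ = (z₂/z₁)^α ⇒ α = ln(V₂/V₁) / ln(z₂/z₁)
α = ln(12.6/7.8) / ln(298.0/30.0) = ln(1.6154) / ln(9.9333)
  = 0.47957 / 2.29590 = 0.20888

α ≈ 0.21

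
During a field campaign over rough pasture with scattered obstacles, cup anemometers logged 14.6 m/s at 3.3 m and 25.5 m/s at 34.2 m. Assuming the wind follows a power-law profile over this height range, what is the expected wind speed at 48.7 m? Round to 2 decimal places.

27.74 m/s

First find α: α = ln(V₂/V₁)/ln(z₂/z₁) = ln(25.5/14.6)/ln(34.2/3.3) = 0.55766/2.33830 = 0.2385
Extrapolate from 34.2 m to 48.7 m: V₃ = 25.5 × (48.7/34.2)^0.2385 = 25.5 × 1.0879 = 27.7427 m/s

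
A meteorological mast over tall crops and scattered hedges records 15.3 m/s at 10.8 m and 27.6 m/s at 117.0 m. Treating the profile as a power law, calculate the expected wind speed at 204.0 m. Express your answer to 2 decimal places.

First find α: α = ln(V₂/V₁)/ln(z₂/z₁) = ln(27.6/15.3)/ln(117.0/10.8) = 0.58996/2.38263 = 0.2476
Extrapolate from 117.0 m to 204.0 m: V₃ = 27.6 × (204.0/117.0)^0.2476 = 27.6 × 1.1476 = 31.6733 m/s

31.67 m/s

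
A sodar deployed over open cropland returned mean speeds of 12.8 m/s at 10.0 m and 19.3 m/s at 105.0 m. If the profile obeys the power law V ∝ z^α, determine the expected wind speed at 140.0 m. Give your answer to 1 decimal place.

20.3 m/s

First find α: α = ln(V₂/V₁)/ln(z₂/z₁) = ln(19.3/12.8)/ln(105.0/10.0) = 0.41066/2.35138 = 0.1746
Extrapolate from 105.0 m to 140.0 m: V₃ = 19.3 × (140.0/105.0)^0.1746 = 19.3 × 1.0515 = 20.2945 m/s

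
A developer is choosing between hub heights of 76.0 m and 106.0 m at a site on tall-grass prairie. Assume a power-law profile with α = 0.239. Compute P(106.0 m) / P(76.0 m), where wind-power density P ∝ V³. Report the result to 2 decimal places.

Speed ratio: V_B/V_A = (z_B/z_A)^α = (106.0/76.0)^0.239 = (1.3947)^0.239 = 1.08276
Power-density ratio: P_B/P_A = (V_B/V_A)³ = (1.08276)³ = 1.26941

1.27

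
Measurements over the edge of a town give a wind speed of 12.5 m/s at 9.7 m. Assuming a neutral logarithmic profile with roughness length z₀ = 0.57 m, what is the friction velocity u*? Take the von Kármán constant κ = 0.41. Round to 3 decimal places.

Log law: V(z) = (u*/κ) · ln(z/z₀) ⇒ u* = κ · V / ln(z/z₀)
u* = 0.41 × 12.5 / ln(9.7/0.57) = 0.41 × 12.5 / 2.8342
   = 5.1250 / 2.8342 = 1.8082 m/s

u* ≈ 1.808 m/s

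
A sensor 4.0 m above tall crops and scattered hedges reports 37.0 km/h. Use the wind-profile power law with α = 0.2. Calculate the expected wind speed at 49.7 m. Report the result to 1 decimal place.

61.2 km/h

Power-law profile: V₂ = V₁ · (z₂/z₁)^α
V₂ = 37.0 × (49.7/4.0)^0.2 = 37.0 × (12.4250)^0.2
    = 37.0 × 1.6552 = 61.2436 km/h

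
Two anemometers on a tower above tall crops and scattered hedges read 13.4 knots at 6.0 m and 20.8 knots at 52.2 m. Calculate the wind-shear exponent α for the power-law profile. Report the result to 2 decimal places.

Power law: V₂/V₁ = (z₂/z₁)^α ⇒ α = ln(V₂/V₁) / ln(z₂/z₁)
α = ln(20.8/13.4) / ln(52.2/6.0) = ln(1.5522) / ln(8.7000)
  = 0.43970 / 2.16332 = 0.20325

α ≈ 0.20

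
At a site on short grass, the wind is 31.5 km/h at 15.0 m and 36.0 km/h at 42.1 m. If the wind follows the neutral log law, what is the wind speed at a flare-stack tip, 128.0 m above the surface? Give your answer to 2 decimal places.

40.85 km/h

Log law: V ∝ ln(z/z₀). From the pair, with r = V₁/V₂ = 0.87500,
ln z₀ = (ln z₁ − r·ln z₂)/(1 − r) = (2.7081 − 0.87500×3.7400)/0.12500 = -4.5159 → z₀ = 0.01093 m
V₃ = V₁ · ln(z₃/z₀)/ln(z₁/z₀) = 31.5 × 9.3680/7.2240 = 40.8488 km/h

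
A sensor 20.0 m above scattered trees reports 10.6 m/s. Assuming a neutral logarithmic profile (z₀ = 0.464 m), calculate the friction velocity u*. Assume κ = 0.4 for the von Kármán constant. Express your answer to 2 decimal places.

Log law: V(z) = (u*/κ) · ln(z/z₀) ⇒ u* = κ · V / ln(z/z₀)
u* = 0.4 × 10.6 / ln(20.0/0.464) = 0.4 × 10.6 / 3.7636
   = 4.2400 / 3.7636 = 1.1266 m/s

u* ≈ 1.13 m/s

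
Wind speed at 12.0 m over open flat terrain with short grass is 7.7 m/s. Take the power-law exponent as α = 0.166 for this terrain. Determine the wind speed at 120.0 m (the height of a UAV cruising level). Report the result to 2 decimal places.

11.28 m/s

Power-law profile: V₂ = V₁ · (z₂/z₁)^α
V₂ = 7.7 × (120.0/12.0)^0.166 = 7.7 × (10.0000)^0.166
    = 7.7 × 1.4655 = 11.2847 m/s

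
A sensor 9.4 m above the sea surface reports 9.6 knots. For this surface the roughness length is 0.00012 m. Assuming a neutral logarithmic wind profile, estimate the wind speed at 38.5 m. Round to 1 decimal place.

10.8 knots

Log law: V(z) ∝ ln(z/z₀), so V₂/V₁ = ln(z₂/z₀) / ln(z₁/z₀).
ln(38.5/0.00012) = 12.6787, ln(9.4/0.00012) = 11.2687
V₂ = 9.6 × 12.6787/11.2687 = 9.6 × 1.1251 = 10.8012 knots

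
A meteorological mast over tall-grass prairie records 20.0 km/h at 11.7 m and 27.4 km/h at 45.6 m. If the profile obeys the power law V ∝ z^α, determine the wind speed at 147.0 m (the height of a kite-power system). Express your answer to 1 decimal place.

35.9 km/h

First find α: α = ln(V₂/V₁)/ln(z₂/z₁) = ln(27.4/20.0)/ln(45.6/11.7) = 0.31481/1.36032 = 0.2314
Extrapolate from 45.6 m to 147.0 m: V₃ = 27.4 × (147.0/45.6)^0.2314 = 27.4 × 1.3111 = 35.9249 km/h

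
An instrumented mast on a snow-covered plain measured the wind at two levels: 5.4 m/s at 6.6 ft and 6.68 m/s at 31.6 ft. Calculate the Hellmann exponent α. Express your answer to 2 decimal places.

α ≈ 0.14

Power law: V₂/V₁ = (z₂/z₁)^α ⇒ α = ln(V₂/V₁) / ln(z₂/z₁)
α = ln(6.68/5.4) / ln(31.6/6.6) = ln(1.2370) / ln(4.7879)
  = 0.21272 / 1.56609 = 0.13583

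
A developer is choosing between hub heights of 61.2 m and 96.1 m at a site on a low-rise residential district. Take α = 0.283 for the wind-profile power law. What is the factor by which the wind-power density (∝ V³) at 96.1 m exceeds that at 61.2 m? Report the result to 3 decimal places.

1.467

Speed ratio: V_B/V_A = (z_B/z_A)^α = (96.1/61.2)^0.283 = (1.5703)^0.283 = 1.13621
Power-density ratio: P_B/P_A = (V_B/V_A)³ = (1.13621)³ = 1.46683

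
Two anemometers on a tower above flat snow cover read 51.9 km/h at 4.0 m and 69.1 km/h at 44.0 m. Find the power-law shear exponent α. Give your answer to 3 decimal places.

Power law: V₂/V₁ = (z₂/z₁)^α ⇒ α = ln(V₂/V₁) / ln(z₂/z₁)
α = ln(69.1/51.9) / ln(44.0/4.0) = ln(1.3314) / ln(11.0000)
  = 0.28624 / 2.39790 = 0.11937

α ≈ 0.119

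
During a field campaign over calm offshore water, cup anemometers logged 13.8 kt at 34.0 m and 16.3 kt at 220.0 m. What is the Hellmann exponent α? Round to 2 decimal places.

α ≈ 0.09

Power law: V₂/V₁ = (z₂/z₁)^α ⇒ α = ln(V₂/V₁) / ln(z₂/z₁)
α = ln(16.3/13.8) / ln(220.0/34.0) = ln(1.1812) / ln(6.4706)
  = 0.16650 / 1.86727 = 0.08917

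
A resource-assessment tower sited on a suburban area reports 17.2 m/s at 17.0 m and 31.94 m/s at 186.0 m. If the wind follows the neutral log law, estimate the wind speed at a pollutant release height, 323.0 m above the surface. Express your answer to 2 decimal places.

35.34 m/s

Log law: V ∝ ln(z/z₀). From the pair, with r = V₁/V₂ = 0.53851,
ln z₀ = (ln z₁ − r·ln z₂)/(1 − r) = (2.8332 − 0.53851×5.2257)/0.46149 = 0.0414 → z₀ = 1.042 m
V₃ = V₁ · ln(z₃/z₀)/ln(z₁/z₀) = 17.2 × 5.7363/2.7918 = 35.3402 m/s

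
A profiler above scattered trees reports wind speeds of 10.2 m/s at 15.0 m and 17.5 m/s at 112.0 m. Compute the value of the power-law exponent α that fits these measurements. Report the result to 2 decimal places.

α ≈ 0.27

Power law: V₂/V₁ = (z₂/z₁)^α ⇒ α = ln(V₂/V₁) / ln(z₂/z₁)
α = ln(17.5/10.2) / ln(112.0/15.0) = ln(1.7157) / ln(7.4667)
  = 0.53981 / 2.01045 = 0.26850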